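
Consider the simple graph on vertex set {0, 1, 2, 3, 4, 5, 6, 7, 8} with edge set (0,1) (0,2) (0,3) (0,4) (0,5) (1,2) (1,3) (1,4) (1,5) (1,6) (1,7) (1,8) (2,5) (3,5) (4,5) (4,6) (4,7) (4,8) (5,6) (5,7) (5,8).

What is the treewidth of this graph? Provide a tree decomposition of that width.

The largest bag has 4 vertices, giving width 3; this decomposition certifies tw(G) ≤ 3. On the other hand G contains the 4-clique {0, 1, 2, 5}. A clique must lie in a single bag of any decomposition, so no decomposition can have width below 3. Hence tw(G) = 3 exactly.

Treewidth 3.
One optimal decomposition is:
Bags: B1 = {1, 4, 5, 8}  B2 = {0, 1, 4, 5}  B3 = {0, 1, 3, 5}  B4 = {1, 4, 5, 7}  B5 = {1, 4, 5, 6}  B6 = {0, 1, 2, 5}
Tree: B1–B2, B2–B3, B1–B4, B1–B5, B3–B6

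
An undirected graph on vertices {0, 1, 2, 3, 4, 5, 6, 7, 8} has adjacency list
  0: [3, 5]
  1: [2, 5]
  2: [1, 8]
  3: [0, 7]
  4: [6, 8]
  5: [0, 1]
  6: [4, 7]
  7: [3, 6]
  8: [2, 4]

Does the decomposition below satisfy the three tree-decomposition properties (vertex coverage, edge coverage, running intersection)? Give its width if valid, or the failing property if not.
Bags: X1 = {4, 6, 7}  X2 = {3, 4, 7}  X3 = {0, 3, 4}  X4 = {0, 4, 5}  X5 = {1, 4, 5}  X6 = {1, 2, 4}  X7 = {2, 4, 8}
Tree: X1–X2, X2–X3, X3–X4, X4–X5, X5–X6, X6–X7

Yes; width 2.

Checking the three conditions: (i) the bags cover all of {0, 1, 2, 3, 4, 5, 6, 7, 8}; (ii) for each edge, some bag contains both endpoints; (iii) the bags containing any fixed vertex form a subtree. All hold, so the decomposition is valid with width 3 − 1 = 2.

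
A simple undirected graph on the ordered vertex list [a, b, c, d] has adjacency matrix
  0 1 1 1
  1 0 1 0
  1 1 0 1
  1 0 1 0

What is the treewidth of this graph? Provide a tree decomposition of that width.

Every bag has size at most 3, so the width is 3 − 1 = 2 and tw(G) ≤ 2. For the lower bound, the 3 vertices {a, c, d} are pairwise adjacent, and any tree decomposition puts a clique entirely inside one bag — forcing width ≥ 2. Therefore the treewidth is 2.

Treewidth 2.
One such decomposition:
Bags: B1 = {a, c, d}  B2 = {a, b, c}
Tree: B1–B2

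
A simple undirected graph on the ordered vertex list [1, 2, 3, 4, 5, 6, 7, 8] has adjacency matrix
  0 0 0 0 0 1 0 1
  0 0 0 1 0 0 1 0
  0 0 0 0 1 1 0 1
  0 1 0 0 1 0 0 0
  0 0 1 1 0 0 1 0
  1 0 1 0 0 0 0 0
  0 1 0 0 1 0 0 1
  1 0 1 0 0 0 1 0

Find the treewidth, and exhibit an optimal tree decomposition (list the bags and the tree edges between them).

Every bag has size at most 3, so the width is 3 − 1 = 2 and tw(G) ≤ 2. Since 6–1–8–3–6 is a cycle in G, G is not acyclic. Forests are exactly the graphs of treewidth ≤ 1, so tw(G) ≥ 2. Combining the bounds, tw(G) = 2.

Treewidth 2.
One such decomposition:
Bags: B1 = {1, 3, 6}  B2 = {1, 3, 8}  B3 = {3, 5, 8}  B4 = {5, 7, 8}  B5 = {4, 5, 7}  B6 = {2, 4, 7}
Tree: B1–B2, B2–B3, B3–B4, B4–B5, B5–B6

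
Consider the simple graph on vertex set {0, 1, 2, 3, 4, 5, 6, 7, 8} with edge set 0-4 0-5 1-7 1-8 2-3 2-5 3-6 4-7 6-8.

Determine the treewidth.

A width-2 tree decomposition is:
Bags: B1 = {1, 6, 8}  B2 = {1, 6, 7}  B3 = {4, 6, 7}  B4 = {0, 4, 6}  B5 = {0, 5, 6}  B6 = {2, 5, 6}  B7 = {2, 3, 6}
Tree: B1–B2, B2–B3, B3–B4, B4–B5, B5–B6, B6–B7
Each bag holds 3 vertices, so the decomposition has width 2, which upper-bounds the treewidth. For the lower bound, G contains the cycle 6–8–1–7–4–0–5–2–3–6, so G is not a forest; only forests have treewidth ≤ 1, hence tw(G) ≥ 2. The upper and lower bounds meet at 2, so that is the treewidth.

2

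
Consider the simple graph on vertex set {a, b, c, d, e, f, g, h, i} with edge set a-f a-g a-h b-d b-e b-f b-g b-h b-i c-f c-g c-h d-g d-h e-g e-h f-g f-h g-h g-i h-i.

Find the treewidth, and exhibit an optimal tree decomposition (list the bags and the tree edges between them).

Treewidth 3.
One optimal decomposition is:
Bags: B1 = {b, e, g, h}  B2 = {b, f, g, h}  B3 = {c, f, g, h}  B4 = {b, g, h, i}  B5 = {a, f, g, h}  B6 = {b, d, g, h}
Tree: B1–B2, B2–B3, B2–B4, B2–B5, B2–B6

The largest bag has 4 vertices, giving width 3; this decomposition certifies tw(G) ≤ 3. On the other hand G contains the 4-clique {c, f, g, h}. A clique must lie in a single bag of any decomposition, so no decomposition can have width below 3. The upper and lower bounds meet at 3, so that is the treewidth.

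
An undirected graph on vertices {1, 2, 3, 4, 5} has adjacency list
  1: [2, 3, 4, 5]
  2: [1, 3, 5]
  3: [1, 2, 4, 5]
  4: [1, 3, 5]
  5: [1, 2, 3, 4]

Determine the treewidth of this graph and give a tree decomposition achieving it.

Each bag holds 4 vertices, so the decomposition has width 3, which upper-bounds the treewidth. Conversely, {1, 2, 3, 5} is a clique of size 4, and the vertices of any clique must share a bag in every tree decomposition; so some bag has ≥ 4 vertices and tw(G) ≥ 3. Combining the bounds, tw(G) = 3.

Treewidth 3.
One such decomposition:
Bags: B1 = {1, 2, 3, 5}  B2 = {1, 3, 4, 5}
Tree: B1–B2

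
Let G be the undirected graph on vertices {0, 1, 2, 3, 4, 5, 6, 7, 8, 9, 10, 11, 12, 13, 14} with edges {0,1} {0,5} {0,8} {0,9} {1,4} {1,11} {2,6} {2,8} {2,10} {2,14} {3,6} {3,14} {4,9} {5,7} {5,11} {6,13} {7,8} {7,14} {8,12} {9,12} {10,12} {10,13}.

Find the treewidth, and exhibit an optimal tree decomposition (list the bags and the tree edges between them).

Treewidth 3.
Bags: B1 = {3, 6, 10, 13}  B2 = {2, 3, 6, 10}  B3 = {2, 3, 10, 14}  B4 = {2, 10, 12, 14}  B5 = {2, 8, 12, 14}  B6 = {7, 8, 12, 14}  B7 = {7, 8, 9, 12}  B8 = {0, 7, 8, 9}  B9 = {0, 5, 7, 9}  B10 = {0, 4, 5, 9}  B11 = {0, 1, 4, 5}  B12 = {1, 4, 5, 11}
Tree: B1–B2, B2–B3, B3–B4, B4–B5, B5–B6, B6–B7, B7–B8, B8–B9, B9–B10, B10–B11, B11–B12

Each bag holds 4 vertices, so the decomposition has width 3, which upper-bounds the treewidth. For the lower bound: the 4 vertex sets {3,6,13}, {10}, {2}, {7,8,12,14} are disjoint, each induces a connected subgraph, and every pair is joined by at least one edge of G. Contracting each set to a single vertex therefore yields K_{4} as a minor, and since treewidth is minor-monotone, tw(G) ≥ tw(K_{4}) = 3. The upper and lower bounds meet at 3, so that is the treewidth.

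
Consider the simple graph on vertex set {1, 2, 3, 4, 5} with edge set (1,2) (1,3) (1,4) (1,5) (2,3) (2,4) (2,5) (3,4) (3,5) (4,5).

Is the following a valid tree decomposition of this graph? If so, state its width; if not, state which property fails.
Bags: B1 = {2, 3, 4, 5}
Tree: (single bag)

A tree decomposition must satisfy three properties: every vertex lies in some bag; for every edge, both endpoints lie together in some bag; and for every vertex, the bags containing it form a connected subtree. Here vertex 1 appears in no bag, so the decomposition is invalid.

No — vertex 1 appears in no bag.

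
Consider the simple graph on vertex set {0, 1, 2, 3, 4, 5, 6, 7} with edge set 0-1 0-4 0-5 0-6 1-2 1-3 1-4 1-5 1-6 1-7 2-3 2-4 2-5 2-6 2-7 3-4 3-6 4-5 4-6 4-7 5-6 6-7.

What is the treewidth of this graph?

4

A width-4 tree decomposition is:
Bags: B1 = {1, 2, 4, 5, 6}  B2 = {0, 1, 4, 5, 6}  B3 = {1, 2, 3, 4, 6}  B4 = {1, 2, 4, 6, 7}
Tree: B1–B2, B1–B3, B3–B4
Each bag holds 5 vertices, so the decomposition has width 4, which upper-bounds the treewidth. For the lower bound, the 5 vertices {0, 1, 4, 5, 6} are pairwise adjacent, and any tree decomposition puts a clique entirely inside one bag — forcing width ≥ 4. The upper and lower bounds meet at 4, so that is the treewidth.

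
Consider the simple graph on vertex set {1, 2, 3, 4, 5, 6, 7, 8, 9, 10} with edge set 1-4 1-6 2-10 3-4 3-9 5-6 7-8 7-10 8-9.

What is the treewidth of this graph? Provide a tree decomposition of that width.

Treewidth 1.
One optimal decomposition is:
Bags: B1 = {2, 10}  B2 = {7, 10}  B3 = {7, 8}  B4 = {8, 9}  B5 = {3, 9}  B6 = {3, 4}  B7 = {1, 4}  B8 = {1, 6}  B9 = {5, 6}
Tree: B1–B2, B2–B3, B3–B4, B4–B5, B5–B6, B6–B7, B7–B8, B8–B9

Every bag has size at most 2, so the width is 2 − 1 = 1 and tw(G) ≤ 1. Since G has at least one edge (e.g. 2–10), it is not an edgeless graph, so tw(G) ≥ 1. Therefore the treewidth is 1.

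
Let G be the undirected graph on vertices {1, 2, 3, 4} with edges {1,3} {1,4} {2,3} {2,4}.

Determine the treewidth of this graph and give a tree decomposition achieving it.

Treewidth 2.
One such decomposition:
Bags: B1 = {1, 2, 4}  B2 = {1, 2, 3}
Tree: B1–B2

Each bag holds 3 vertices, so the decomposition has width 2, which upper-bounds the treewidth. The edges 1–4–2–3–1 form a cycle, so G is not a tree and its treewidth is at least 2. Combining the bounds, tw(G) = 2.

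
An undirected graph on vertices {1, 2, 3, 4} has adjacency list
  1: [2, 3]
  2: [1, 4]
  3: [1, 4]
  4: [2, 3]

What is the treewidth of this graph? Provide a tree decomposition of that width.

Treewidth 2.
One such decomposition:
Bags: B1 = {2, 3, 4}  B2 = {1, 2, 3}
Tree: B1–B2

The largest bag has 3 vertices, giving width 2; this decomposition certifies tw(G) ≤ 2. The edges 2–4–3–1–2 form a cycle, so G is not a tree and its treewidth is at least 2. Therefore the treewidth is 2.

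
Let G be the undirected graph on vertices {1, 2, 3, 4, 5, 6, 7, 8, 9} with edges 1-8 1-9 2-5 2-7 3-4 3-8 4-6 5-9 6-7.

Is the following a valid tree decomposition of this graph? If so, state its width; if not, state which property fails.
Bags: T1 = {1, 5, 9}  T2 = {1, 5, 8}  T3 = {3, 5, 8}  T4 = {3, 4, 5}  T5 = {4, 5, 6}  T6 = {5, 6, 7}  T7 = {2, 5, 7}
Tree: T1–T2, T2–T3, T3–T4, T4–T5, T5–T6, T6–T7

Every vertex of G appears in some bag (union = {1, 2, 3, 4, 5, 6, 7, 8, 9}); every edge is covered by a bag; and for each vertex v the set of bags containing v is connected in the bag tree. The decomposition is therefore valid. The largest bag has 3 vertices, so the width is 2.

Yes; width 2.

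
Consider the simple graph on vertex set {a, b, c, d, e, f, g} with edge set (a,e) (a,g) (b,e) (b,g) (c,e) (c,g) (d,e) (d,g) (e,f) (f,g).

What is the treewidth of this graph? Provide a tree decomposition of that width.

Each bag holds 3 vertices, so the decomposition has width 2, which upper-bounds the treewidth. For the lower bound, G contains the cycle e–f–g–d–e, so G is not a forest; only forests have treewidth ≤ 1, hence tw(G) ≥ 2. The upper and lower bounds meet at 2, so that is the treewidth.

Treewidth 2.
Bags: B1 = {e, f, g}  B2 = {d, e, g}  B3 = {a, e, g}  B4 = {c, e, g}  B5 = {b, e, g}
Tree: B1–B2, B2–B3, B3–B4, B4–B5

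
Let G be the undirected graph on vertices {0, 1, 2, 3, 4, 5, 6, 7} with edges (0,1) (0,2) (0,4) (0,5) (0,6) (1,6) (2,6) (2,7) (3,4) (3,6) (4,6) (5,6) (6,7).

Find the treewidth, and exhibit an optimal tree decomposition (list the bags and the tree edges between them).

Every bag has size at most 3, so the width is 3 − 1 = 2 and tw(G) ≤ 2. For the lower bound, the 3 vertices {0, 1, 6} are pairwise adjacent, and any tree decomposition puts a clique entirely inside one bag — forcing width ≥ 2. Therefore the treewidth is 2.

Treewidth 2.
One optimal decomposition is:
Bags: B1 = {0, 2, 6}  B2 = {0, 4, 6}  B3 = {3, 4, 6}  B4 = {0, 5, 6}  B5 = {2, 6, 7}  B6 = {0, 1, 6}
Tree: B1–B2, B2–B3, B2–B4, B1–B5, B1–B6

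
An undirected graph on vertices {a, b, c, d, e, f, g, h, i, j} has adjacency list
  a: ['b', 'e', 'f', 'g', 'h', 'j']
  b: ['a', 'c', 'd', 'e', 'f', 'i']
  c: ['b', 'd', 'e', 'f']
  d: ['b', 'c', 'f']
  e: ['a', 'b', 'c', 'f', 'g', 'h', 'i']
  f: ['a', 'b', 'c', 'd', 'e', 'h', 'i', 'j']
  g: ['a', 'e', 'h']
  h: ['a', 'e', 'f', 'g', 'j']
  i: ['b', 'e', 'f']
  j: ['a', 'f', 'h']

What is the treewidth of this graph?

3

A width-3 tree decomposition is:
Bags: B1 = {a, b, e, f}  B2 = {b, c, e, f}  B3 = {b, e, f, i}  B4 = {b, c, d, f}  B5 = {a, e, f, h}  B6 = {a, f, h, j}  B7 = {a, e, g, h}
Tree: B1–B2, B1–B3, B2–B4, B1–B5, B5–B6, B5–B7
Each bag holds 4 vertices, so the decomposition has width 3, which upper-bounds the treewidth. On the other hand G contains the 4-clique {a, e, g, h}. A clique must lie in a single bag of any decomposition, so no decomposition can have width below 3. Hence tw(G) = 3 exactly.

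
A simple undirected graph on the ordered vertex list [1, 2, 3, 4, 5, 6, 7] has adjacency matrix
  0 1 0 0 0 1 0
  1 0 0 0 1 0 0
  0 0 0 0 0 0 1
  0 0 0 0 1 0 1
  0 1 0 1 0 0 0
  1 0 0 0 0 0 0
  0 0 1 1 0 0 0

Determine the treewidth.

1

A width-1 tree decomposition is:
Bags: B1 = {3, 7}  B2 = {4, 7}  B3 = {4, 5}  B4 = {2, 5}  B5 = {1, 2}  B6 = {1, 6}
Tree: B1–B2, B2–B3, B3–B4, B4–B5, B5–B6
The largest bag has 2 vertices, giving width 1; this decomposition certifies tw(G) ≤ 1. Since G has at least one edge (e.g. 3–7), it is not an edgeless graph, so tw(G) ≥ 1. Therefore the treewidth is 1.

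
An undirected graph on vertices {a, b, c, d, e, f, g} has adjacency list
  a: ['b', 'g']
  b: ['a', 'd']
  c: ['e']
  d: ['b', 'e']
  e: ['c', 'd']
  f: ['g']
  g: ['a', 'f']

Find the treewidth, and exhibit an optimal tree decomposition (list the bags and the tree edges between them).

Each bag holds 2 vertices, so the decomposition has width 1, which upper-bounds the treewidth. Any graph with an edge has treewidth ≥ 1, and G has the edge c–e. Combining the bounds, tw(G) = 1.

Treewidth 1.
One such decomposition:
Bags: B1 = {c, e}  B2 = {d, e}  B3 = {b, d}  B4 = {a, b}  B5 = {a, g}  B6 = {f, g}
Tree: B1–B2, B2–B3, B3–B4, B4–B5, B5–B6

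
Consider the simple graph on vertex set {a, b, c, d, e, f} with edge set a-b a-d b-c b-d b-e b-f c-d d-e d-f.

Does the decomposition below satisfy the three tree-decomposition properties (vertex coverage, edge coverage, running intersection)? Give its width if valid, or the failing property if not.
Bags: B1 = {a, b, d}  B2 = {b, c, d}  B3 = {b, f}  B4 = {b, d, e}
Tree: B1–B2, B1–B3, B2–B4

A tree decomposition must satisfy three properties: every vertex lies in some bag; for every edge, both endpoints lie together in some bag; and for every vertex, the bags containing it form a connected subtree. Here edge (d,f) lies in no bag, so the decomposition is invalid.

No — edge (d,f) lies in no bag.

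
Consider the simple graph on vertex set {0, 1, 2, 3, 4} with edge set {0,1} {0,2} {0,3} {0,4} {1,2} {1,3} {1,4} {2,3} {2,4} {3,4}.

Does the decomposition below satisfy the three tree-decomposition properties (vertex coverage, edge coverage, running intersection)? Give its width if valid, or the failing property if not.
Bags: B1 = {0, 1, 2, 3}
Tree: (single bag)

A tree decomposition must satisfy three properties: every vertex lies in some bag; for every edge, both endpoints lie together in some bag; and for every vertex, the bags containing it form a connected subtree. Here vertex 4 appears in no bag, so the decomposition is invalid.

No — vertex 4 appears in no bag.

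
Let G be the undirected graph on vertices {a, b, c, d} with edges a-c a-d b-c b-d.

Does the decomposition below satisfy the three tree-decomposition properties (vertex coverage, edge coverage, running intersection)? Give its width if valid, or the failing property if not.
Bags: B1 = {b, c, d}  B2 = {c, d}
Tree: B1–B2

A tree decomposition must satisfy three properties: every vertex lies in some bag; for every edge, both endpoints lie together in some bag; and for every vertex, the bags containing it form a connected subtree. Here vertex a appears in no bag, so the decomposition is invalid.

No — vertex a appears in no bag.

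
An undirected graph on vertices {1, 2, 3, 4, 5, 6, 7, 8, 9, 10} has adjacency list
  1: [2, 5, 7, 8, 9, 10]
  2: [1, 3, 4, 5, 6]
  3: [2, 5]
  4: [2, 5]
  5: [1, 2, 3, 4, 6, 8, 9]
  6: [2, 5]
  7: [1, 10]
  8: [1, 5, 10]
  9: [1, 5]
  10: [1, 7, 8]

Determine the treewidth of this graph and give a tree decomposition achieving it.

The largest bag has 3 vertices, giving width 2; this decomposition certifies tw(G) ≤ 2. For the lower bound, the 3 vertices {1, 8, 10} are pairwise adjacent, and any tree decomposition puts a clique entirely inside one bag — forcing width ≥ 2. Hence tw(G) = 2 exactly.

Treewidth 2.
One optimal decomposition is:
Bags: B1 = {1, 2, 5}  B2 = {1, 5, 8}  B3 = {1, 5, 9}  B4 = {2, 5, 6}  B5 = {2, 4, 5}  B6 = {2, 3, 5}  B7 = {1, 8, 10}  B8 = {1, 7, 10}
Tree: B1–B2, B1–B3, B1–B4, B1–B5, B5–B6, B2–B7, B7–B8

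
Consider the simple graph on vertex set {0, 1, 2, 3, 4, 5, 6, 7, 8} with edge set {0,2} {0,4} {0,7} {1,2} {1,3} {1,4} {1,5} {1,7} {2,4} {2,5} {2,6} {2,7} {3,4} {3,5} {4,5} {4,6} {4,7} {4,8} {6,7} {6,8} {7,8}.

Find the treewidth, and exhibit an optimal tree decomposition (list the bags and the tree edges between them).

The largest bag has 4 vertices, giving width 3; this decomposition certifies tw(G) ≤ 3. For the lower bound, the 4 vertices {4, 6, 7, 8} are pairwise adjacent, and any tree decomposition puts a clique entirely inside one bag — forcing width ≥ 3. Hence tw(G) = 3 exactly.

Treewidth 3.
Bags: B1 = {4, 6, 7, 8}  B2 = {2, 4, 6, 7}  B3 = {0, 2, 4, 7}  B4 = {1, 2, 4, 7}  B5 = {1, 2, 4, 5}  B6 = {1, 3, 4, 5}
Tree: B1–B2, B2–B3, B3–B4, B4–B5, B5–B6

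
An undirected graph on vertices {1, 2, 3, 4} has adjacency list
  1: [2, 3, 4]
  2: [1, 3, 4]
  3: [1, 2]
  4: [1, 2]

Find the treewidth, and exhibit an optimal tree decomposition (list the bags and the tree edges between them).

Treewidth 2.
Bags: B1 = {1, 2, 4}  B2 = {1, 2, 3}
Tree: B1–B2

Every bag has size at most 3, so the width is 3 − 1 = 2 and tw(G) ≤ 2. Conversely, {1, 2, 3} is a clique of size 3, and the vertices of any clique must share a bag in every tree decomposition; so some bag has ≥ 3 vertices and tw(G) ≥ 2. Hence tw(G) = 2 exactly.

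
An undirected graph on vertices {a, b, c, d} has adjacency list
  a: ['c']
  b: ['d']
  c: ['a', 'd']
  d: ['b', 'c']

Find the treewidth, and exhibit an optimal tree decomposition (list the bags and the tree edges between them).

The largest bag has 2 vertices, giving width 1; this decomposition certifies tw(G) ≤ 1. Since G has at least one edge (e.g. d–c), it is not an edgeless graph, so tw(G) ≥ 1. Hence tw(G) = 1 exactly.

Treewidth 1.
One such decomposition:
Bags: B1 = {c, d}  B2 = {b, d}  B3 = {a, c}
Tree: B1–B2, B1–B3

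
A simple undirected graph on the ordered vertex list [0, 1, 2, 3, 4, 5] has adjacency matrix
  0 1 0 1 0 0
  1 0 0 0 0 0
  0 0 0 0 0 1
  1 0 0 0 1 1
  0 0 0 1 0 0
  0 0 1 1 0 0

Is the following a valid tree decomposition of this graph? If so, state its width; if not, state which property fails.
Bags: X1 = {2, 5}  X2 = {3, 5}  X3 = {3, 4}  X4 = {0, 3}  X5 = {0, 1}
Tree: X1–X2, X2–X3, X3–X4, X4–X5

Yes; width 1.

Checking the three conditions: (i) the bags cover all of {0, 1, 2, 3, 4, 5}; (ii) for each edge, some bag contains both endpoints; (iii) the bags containing any fixed vertex form a subtree. All hold, so the decomposition is valid with width 2 − 1 = 1.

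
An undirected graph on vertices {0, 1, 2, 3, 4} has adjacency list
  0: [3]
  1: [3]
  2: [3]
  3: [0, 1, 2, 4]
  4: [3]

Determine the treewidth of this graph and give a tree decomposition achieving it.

Every bag has size at most 2, so the width is 2 − 1 = 1 and tw(G) ≤ 1. G has an edge, so its treewidth is at least 1. Combining the bounds, tw(G) = 1.

Treewidth 1.
Bags: B1 = {3, 4}  B2 = {2, 3}  B3 = {1, 3}  B4 = {0, 3}
Tree: B1–B2, B2–B3, B3–B4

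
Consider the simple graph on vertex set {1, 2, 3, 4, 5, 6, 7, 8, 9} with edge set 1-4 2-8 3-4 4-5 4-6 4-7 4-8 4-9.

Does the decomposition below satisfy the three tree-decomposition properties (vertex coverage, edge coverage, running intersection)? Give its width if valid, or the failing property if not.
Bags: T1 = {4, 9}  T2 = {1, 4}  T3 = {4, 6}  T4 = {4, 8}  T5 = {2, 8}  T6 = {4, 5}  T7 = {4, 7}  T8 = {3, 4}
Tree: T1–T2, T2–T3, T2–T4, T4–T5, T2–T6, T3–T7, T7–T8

Yes; width 1.

Checking the three conditions: (i) the bags cover all of {1, 2, 3, 4, 5, 6, 7, 8, 9}; (ii) for each edge, some bag contains both endpoints; (iii) the bags containing any fixed vertex form a subtree. All hold, so the decomposition is valid with width 2 − 1 = 1.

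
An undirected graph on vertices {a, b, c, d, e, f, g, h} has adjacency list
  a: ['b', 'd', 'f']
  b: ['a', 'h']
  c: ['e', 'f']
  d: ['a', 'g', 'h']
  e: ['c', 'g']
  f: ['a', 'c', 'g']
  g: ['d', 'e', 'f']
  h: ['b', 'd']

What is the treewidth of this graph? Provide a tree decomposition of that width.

Treewidth 2.
One optimal decomposition is:
Bags: B1 = {a, b, h}  B2 = {a, d, h}  B3 = {a, d, f}  B4 = {d, f, g}  B5 = {c, f, g}  B6 = {c, e, g}
Tree: B1–B2, B2–B3, B3–B4, B4–B5, B5–B6

The largest bag has 3 vertices, giving width 2; this decomposition certifies tw(G) ≤ 2. The edges b–h–d–a–b form a cycle, so G is not a tree and its treewidth is at least 2. Hence tw(G) = 2 exactly.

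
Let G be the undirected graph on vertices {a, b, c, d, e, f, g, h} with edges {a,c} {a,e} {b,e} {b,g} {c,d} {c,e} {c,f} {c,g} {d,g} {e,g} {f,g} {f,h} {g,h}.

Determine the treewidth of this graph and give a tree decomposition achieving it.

Every bag has size at most 3, so the width is 3 − 1 = 2 and tw(G) ≤ 2. For the lower bound, the 3 vertices {f, g, h} are pairwise adjacent, and any tree decomposition puts a clique entirely inside one bag — forcing width ≥ 2. Therefore the treewidth is 2.

Treewidth 2.
One optimal decomposition is:
Bags: B1 = {c, e, g}  B2 = {a, c, e}  B3 = {c, d, g}  B4 = {c, f, g}  B5 = {f, g, h}  B6 = {b, e, g}
Tree: B1–B2, B1–B3, B3–B4, B4–B5, B1–B6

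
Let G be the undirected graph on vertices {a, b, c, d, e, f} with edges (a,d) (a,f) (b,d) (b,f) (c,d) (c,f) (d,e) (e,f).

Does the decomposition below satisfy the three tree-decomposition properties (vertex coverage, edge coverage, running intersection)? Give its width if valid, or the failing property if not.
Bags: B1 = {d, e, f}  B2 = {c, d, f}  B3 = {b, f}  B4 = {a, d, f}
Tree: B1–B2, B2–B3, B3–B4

No — edge (d,b) lies in no bag.

A tree decomposition must satisfy three properties: every vertex lies in some bag; for every edge, both endpoints lie together in some bag; and for every vertex, the bags containing it form a connected subtree. Here edge (d,b) lies in no bag, so the decomposition is invalid.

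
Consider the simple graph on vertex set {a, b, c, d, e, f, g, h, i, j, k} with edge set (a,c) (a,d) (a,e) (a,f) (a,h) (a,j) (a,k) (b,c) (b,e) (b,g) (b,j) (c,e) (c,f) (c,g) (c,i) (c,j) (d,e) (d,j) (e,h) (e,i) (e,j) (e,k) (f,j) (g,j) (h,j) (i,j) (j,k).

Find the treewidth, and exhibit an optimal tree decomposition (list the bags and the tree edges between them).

Every bag has size at most 4, so the width is 4 − 1 = 3 and tw(G) ≤ 3. On the other hand G contains the 4-clique {b, c, g, j}. A clique must lie in a single bag of any decomposition, so no decomposition can have width below 3. Combining the bounds, tw(G) = 3.

Treewidth 3.
One such decomposition:
Bags: B1 = {a, c, e, j}  B2 = {a, c, f, j}  B3 = {b, c, e, j}  B4 = {b, c, g, j}  B5 = {a, e, h, j}  B6 = {a, e, j, k}  B7 = {a, d, e, j}  B8 = {c, e, i, j}
Tree: B1–B2, B1–B3, B3–B4, B1–B5, B5–B6, B1–B7, B1–B8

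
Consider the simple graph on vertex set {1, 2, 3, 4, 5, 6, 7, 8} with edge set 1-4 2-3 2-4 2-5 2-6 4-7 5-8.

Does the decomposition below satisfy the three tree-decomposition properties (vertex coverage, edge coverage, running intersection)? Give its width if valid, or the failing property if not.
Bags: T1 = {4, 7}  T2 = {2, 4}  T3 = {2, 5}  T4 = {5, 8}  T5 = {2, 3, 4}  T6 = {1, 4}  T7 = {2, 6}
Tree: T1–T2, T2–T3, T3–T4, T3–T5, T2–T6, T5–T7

No — bags containing vertex 4 are not connected in the tree.

A tree decomposition must satisfy three properties: every vertex lies in some bag; for every edge, both endpoints lie together in some bag; and for every vertex, the bags containing it form a connected subtree. Here bags containing vertex 4 are not connected in the tree, so the decomposition is invalid.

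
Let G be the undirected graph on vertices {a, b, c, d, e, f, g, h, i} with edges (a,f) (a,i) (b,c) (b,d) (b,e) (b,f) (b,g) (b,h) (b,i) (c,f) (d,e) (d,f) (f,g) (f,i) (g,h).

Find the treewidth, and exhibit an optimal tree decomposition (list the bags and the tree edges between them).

Treewidth 2.
One optimal decomposition is:
Bags: B1 = {b, d, f}  B2 = {b, c, f}  B3 = {b, f, i}  B4 = {b, d, e}  B5 = {b, f, g}  B6 = {b, g, h}  B7 = {a, f, i}
Tree: B1–B2, B1–B3, B1–B4, B2–B5, B5–B6, B3–B7

Each bag holds 3 vertices, so the decomposition has width 2, which upper-bounds the treewidth. Conversely, {a, f, i} is a clique of size 3, and the vertices of any clique must share a bag in every tree decomposition; so some bag has ≥ 3 vertices and tw(G) ≥ 2. Hence tw(G) = 2 exactly.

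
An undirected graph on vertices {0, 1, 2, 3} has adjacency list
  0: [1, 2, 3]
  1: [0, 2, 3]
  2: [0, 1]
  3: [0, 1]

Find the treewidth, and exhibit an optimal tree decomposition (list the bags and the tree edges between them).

Every bag has size at most 3, so the width is 3 − 1 = 2 and tw(G) ≤ 2. On the other hand G contains the 3-clique {0, 1, 2}. A clique must lie in a single bag of any decomposition, so no decomposition can have width below 2. The upper and lower bounds meet at 2, so that is the treewidth.

Treewidth 2.
Bags: B1 = {0, 1, 2}  B2 = {0, 1, 3}
Tree: B1–B2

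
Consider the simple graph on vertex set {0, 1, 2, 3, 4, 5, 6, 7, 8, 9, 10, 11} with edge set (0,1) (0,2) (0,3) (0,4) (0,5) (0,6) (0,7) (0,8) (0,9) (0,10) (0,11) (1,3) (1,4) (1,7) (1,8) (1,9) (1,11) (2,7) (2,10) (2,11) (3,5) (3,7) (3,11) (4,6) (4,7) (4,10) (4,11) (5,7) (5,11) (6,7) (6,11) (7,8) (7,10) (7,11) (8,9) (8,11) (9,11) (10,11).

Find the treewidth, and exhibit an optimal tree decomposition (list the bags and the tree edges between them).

Treewidth 4.
One optimal decomposition is:
Bags: B1 = {0, 4, 7, 10, 11}  B2 = {0, 2, 7, 10, 11}  B3 = {0, 1, 4, 7, 11}  B4 = {0, 1, 3, 7, 11}  B5 = {0, 3, 5, 7, 11}  B6 = {0, 4, 6, 7, 11}  B7 = {0, 1, 7, 8, 11}  B8 = {0, 1, 8, 9, 11}
Tree: B1–B2, B1–B3, B3–B4, B4–B5, B3–B6, B4–B7, B7–B8

Every bag has size at most 5, so the width is 5 − 1 = 4 and tw(G) ≤ 4. On the other hand G contains the 5-clique {0, 1, 8, 9, 11}. A clique must lie in a single bag of any decomposition, so no decomposition can have width below 4. Therefore the treewidth is 4.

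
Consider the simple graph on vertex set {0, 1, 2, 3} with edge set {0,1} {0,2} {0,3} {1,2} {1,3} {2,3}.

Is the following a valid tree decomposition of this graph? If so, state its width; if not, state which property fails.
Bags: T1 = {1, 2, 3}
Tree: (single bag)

No — vertex 0 appears in no bag.

A tree decomposition must satisfy three properties: every vertex lies in some bag; for every edge, both endpoints lie together in some bag; and for every vertex, the bags containing it form a connected subtree. Here vertex 0 appears in no bag, so the decomposition is invalid.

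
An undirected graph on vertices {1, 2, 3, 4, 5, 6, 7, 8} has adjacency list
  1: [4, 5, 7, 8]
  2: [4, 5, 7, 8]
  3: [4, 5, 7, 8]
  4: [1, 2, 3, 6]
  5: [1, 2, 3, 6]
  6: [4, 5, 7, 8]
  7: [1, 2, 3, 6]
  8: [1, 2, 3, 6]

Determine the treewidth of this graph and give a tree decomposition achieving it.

Every bag has size at most 5, so the width is 5 − 1 = 4 and tw(G) ≤ 4. For the lower bound: the 5 vertex sets {6,8}, {2,7}, {1,5}, {3}, {4} are disjoint, each induces a connected subgraph, and every pair is joined by at least one edge of G. Contracting each set to a single vertex therefore yields K_{5} as a minor, and since treewidth is minor-monotone, tw(G) ≥ tw(K_{5}) = 4. Hence tw(G) = 4 exactly.

Treewidth 4.
Bags: B1 = {1, 2, 3, 6, 8}  B2 = {1, 2, 3, 6, 7}  B3 = {1, 2, 3, 5, 6}  B4 = {1, 2, 3, 4, 6}
Tree: B1–B2, B2–B3, B3–B4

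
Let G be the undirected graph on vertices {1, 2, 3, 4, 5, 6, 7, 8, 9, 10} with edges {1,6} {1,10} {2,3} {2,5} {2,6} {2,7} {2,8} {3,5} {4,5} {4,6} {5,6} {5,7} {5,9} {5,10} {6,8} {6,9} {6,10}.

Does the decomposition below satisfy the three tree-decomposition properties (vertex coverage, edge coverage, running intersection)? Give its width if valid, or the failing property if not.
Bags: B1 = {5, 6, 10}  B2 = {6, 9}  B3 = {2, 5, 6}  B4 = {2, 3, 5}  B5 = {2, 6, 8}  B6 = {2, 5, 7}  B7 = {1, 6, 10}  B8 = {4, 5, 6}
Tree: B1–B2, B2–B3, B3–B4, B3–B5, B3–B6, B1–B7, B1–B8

A tree decomposition must satisfy three properties: every vertex lies in some bag; for every edge, both endpoints lie together in some bag; and for every vertex, the bags containing it form a connected subtree. Here edge (5,9) lies in no bag, so the decomposition is invalid.

No — edge (5,9) lies in no bag.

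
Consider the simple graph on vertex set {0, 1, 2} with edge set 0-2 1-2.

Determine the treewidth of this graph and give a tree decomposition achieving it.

Treewidth 1.
Bags: B1 = {1, 2}  B2 = {0, 2}
Tree: B1–B2

The largest bag has 2 vertices, giving width 1; this decomposition certifies tw(G) ≤ 1. Any graph with an edge has treewidth ≥ 1, and G has the edge 2–1. Hence tw(G) = 1 exactly.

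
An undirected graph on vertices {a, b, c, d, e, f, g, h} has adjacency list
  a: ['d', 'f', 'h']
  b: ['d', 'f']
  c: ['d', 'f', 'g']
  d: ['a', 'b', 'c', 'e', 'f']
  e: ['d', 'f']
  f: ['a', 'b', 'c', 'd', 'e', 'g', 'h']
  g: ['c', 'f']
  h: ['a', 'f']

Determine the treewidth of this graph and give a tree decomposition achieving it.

Every bag has size at most 3, so the width is 3 − 1 = 2 and tw(G) ≤ 2. On the other hand G contains the 3-clique {d, e, f}. A clique must lie in a single bag of any decomposition, so no decomposition can have width below 2. The upper and lower bounds meet at 2, so that is the treewidth.

Treewidth 2.
One optimal decomposition is:
Bags: B1 = {a, d, f}  B2 = {d, e, f}  B3 = {a, f, h}  B4 = {c, d, f}  B5 = {b, d, f}  B6 = {c, f, g}
Tree: B1–B2, B1–B3, B2–B4, B1–B5, B4–B6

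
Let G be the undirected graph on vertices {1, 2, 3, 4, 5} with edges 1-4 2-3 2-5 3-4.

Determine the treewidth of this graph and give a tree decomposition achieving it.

Every bag has size at most 2, so the width is 2 − 1 = 1 and tw(G) ≤ 1. G has an edge, so its treewidth is at least 1. The upper and lower bounds meet at 1, so that is the treewidth.

Treewidth 1.
One such decomposition:
Bags: B1 = {2, 5}  B2 = {2, 3}  B3 = {3, 4}  B4 = {1, 4}
Tree: B1–B2, B2–B3, B3–B4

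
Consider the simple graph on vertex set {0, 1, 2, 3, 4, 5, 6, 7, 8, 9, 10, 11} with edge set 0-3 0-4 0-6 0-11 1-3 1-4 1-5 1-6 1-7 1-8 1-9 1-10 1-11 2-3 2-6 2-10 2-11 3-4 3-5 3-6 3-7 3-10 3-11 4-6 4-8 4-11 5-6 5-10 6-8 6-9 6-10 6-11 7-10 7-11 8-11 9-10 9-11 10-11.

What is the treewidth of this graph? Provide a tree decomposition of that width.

Treewidth 4.
One such decomposition:
Bags: B1 = {1, 6, 9, 10, 11}  B2 = {1, 3, 6, 10, 11}  B3 = {1, 3, 7, 10, 11}  B4 = {1, 3, 4, 6, 11}  B5 = {0, 3, 4, 6, 11}  B6 = {1, 4, 6, 8, 11}  B7 = {2, 3, 6, 10, 11}  B8 = {1, 3, 5, 6, 10}
Tree: B1–B2, B2–B3, B2–B4, B4–B5, B4–B6, B2–B7, B2–B8

The largest bag has 5 vertices, giving width 4; this decomposition certifies tw(G) ≤ 4. Conversely, {0, 3, 4, 6, 11} is a clique of size 5, and the vertices of any clique must share a bag in every tree decomposition; so some bag has ≥ 5 vertices and tw(G) ≥ 4. Combining the bounds, tw(G) = 4.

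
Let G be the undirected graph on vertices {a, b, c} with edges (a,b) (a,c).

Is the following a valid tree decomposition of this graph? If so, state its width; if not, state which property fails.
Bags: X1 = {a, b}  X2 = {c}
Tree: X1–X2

A tree decomposition must satisfy three properties: every vertex lies in some bag; for every edge, both endpoints lie together in some bag; and for every vertex, the bags containing it form a connected subtree. Here edge (a,c) lies in no bag, so the decomposition is invalid.

No — edge (a,c) lies in no bag.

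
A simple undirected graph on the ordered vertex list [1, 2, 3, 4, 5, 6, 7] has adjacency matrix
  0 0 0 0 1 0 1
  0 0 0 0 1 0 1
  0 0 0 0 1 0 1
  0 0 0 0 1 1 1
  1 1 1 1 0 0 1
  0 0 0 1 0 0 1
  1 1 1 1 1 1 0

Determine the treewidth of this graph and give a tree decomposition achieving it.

Every bag has size at most 3, so the width is 3 − 1 = 2 and tw(G) ≤ 2. On the other hand G contains the 3-clique {1, 5, 7}. A clique must lie in a single bag of any decomposition, so no decomposition can have width below 2. Therefore the treewidth is 2.

Treewidth 2.
One optimal decomposition is:
Bags: B1 = {2, 5, 7}  B2 = {3, 5, 7}  B3 = {1, 5, 7}  B4 = {4, 5, 7}  B5 = {4, 6, 7}
Tree: B1–B2, B2–B3, B1–B4, B4–B5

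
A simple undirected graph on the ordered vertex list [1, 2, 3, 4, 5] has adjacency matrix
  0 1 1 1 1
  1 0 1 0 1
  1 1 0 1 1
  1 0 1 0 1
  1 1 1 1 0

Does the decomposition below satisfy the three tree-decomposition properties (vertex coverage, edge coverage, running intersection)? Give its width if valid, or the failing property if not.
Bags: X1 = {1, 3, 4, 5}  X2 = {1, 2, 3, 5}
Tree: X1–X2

Every vertex of G appears in some bag (union = {1, 2, 3, 4, 5}); every edge is covered by a bag; and for each vertex v the set of bags containing v is connected in the bag tree. The decomposition is therefore valid. The largest bag has 4 vertices, so the width is 3.

Yes; width 3.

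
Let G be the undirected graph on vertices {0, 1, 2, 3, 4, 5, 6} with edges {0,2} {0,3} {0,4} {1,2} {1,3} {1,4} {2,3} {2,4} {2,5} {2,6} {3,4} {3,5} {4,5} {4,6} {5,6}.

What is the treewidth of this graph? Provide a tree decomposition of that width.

Treewidth 3.
One such decomposition:
Bags: B1 = {2, 3, 4, 5}  B2 = {1, 2, 3, 4}  B3 = {2, 4, 5, 6}  B4 = {0, 2, 3, 4}
Tree: B1–B2, B1–B3, B2–B4

The largest bag has 4 vertices, giving width 3; this decomposition certifies tw(G) ≤ 3. For the lower bound, the 4 vertices {0, 2, 3, 4} are pairwise adjacent, and any tree decomposition puts a clique entirely inside one bag — forcing width ≥ 3. The upper and lower bounds meet at 3, so that is the treewidth.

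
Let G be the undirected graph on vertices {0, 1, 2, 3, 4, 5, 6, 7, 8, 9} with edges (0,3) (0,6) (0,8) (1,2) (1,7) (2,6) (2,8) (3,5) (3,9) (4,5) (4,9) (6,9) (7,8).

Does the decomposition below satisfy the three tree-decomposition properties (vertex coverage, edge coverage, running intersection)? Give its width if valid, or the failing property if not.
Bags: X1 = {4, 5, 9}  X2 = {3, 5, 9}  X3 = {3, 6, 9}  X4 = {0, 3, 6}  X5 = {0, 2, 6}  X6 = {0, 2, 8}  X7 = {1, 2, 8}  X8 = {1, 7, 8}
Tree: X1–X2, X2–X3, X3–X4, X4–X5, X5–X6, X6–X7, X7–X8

Every vertex of G appears in some bag (union = {0, 1, 2, 3, 4, 5, 6, 7, 8, 9}); every edge is covered by a bag; and for each vertex v the set of bags containing v is connected in the bag tree. The decomposition is therefore valid. The largest bag has 3 vertices, so the width is 2.

Yes; width 2.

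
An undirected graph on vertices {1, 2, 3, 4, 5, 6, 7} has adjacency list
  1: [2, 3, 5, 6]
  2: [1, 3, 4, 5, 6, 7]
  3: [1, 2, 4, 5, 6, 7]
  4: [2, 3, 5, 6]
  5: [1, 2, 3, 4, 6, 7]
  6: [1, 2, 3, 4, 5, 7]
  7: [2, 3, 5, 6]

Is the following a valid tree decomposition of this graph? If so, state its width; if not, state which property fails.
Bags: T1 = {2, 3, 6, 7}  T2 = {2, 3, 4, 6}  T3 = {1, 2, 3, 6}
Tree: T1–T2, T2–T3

No — vertex 5 appears in no bag.

A tree decomposition must satisfy three properties: every vertex lies in some bag; for every edge, both endpoints lie together in some bag; and for every vertex, the bags containing it form a connected subtree. Here vertex 5 appears in no bag, so the decomposition is invalid.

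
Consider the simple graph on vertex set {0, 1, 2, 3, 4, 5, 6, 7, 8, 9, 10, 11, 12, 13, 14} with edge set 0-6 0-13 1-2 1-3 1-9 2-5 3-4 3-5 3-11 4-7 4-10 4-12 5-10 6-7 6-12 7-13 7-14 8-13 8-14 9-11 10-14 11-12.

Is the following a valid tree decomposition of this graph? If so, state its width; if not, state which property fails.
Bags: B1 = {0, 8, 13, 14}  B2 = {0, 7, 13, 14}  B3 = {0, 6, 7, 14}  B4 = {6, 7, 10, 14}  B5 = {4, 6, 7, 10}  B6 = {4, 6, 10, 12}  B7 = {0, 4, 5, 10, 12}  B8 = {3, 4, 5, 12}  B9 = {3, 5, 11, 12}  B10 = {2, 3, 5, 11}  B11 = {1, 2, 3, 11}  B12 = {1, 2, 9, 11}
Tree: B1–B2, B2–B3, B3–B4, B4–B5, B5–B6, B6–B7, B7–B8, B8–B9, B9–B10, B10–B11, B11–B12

No — bags containing vertex 0 are not connected in the tree.

A tree decomposition must satisfy three properties: every vertex lies in some bag; for every edge, both endpoints lie together in some bag; and for every vertex, the bags containing it form a connected subtree. Here bags containing vertex 0 are not connected in the tree, so the decomposition is invalid.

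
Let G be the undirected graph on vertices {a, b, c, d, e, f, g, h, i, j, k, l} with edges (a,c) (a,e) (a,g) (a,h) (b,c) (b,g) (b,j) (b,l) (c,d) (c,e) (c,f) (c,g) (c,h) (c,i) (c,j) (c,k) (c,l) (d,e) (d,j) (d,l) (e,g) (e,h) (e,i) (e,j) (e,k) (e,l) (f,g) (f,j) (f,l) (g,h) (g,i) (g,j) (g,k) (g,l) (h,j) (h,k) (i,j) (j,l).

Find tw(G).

A width-4 tree decomposition is:
Bags: B1 = {c, e, g, j, l}  B2 = {c, e, g, h, j}  B3 = {c, e, g, h, k}  B4 = {b, c, g, j, l}  B5 = {c, d, e, j, l}  B6 = {a, c, e, g, h}  B7 = {c, f, g, j, l}  B8 = {c, e, g, i, j}
Tree: B1–B2, B2–B3, B1–B4, B1–B5, B2–B6, B1–B7, B2–B8
Every bag has size at most 5, so the width is 5 − 1 = 4 and tw(G) ≤ 4. For the lower bound, the 5 vertices {c, d, e, j, l} are pairwise adjacent, and any tree decomposition puts a clique entirely inside one bag — forcing width ≥ 4. Combining the bounds, tw(G) = 4.

4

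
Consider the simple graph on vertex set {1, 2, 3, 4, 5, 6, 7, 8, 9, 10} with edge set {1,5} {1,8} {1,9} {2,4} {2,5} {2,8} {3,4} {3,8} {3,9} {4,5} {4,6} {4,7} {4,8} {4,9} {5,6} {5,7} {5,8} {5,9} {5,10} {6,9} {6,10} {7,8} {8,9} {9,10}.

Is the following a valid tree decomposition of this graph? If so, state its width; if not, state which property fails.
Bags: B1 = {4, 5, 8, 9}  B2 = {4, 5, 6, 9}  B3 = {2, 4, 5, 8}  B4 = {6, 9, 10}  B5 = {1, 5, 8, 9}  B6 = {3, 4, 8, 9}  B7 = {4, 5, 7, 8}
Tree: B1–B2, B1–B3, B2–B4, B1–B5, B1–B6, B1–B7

No — edge (5,10) lies in no bag.

A tree decomposition must satisfy three properties: every vertex lies in some bag; for every edge, both endpoints lie together in some bag; and for every vertex, the bags containing it form a connected subtree. Here edge (5,10) lies in no bag, so the decomposition is invalid.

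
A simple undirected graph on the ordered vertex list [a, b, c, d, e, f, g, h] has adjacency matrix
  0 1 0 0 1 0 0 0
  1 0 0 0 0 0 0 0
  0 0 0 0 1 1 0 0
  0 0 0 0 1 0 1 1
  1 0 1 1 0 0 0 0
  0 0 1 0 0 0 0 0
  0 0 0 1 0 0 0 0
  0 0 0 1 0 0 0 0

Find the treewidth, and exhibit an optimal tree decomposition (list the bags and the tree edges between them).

The largest bag has 2 vertices, giving width 1; this decomposition certifies tw(G) ≤ 1. Since G has at least one edge (e.g. e–d), it is not an edgeless graph, so tw(G) ≥ 1. The upper and lower bounds meet at 1, so that is the treewidth.

Treewidth 1.
Bags: B1 = {d, e}  B2 = {d, h}  B3 = {a, e}  B4 = {a, b}  B5 = {c, e}  B6 = {c, f}  B7 = {d, g}
Tree: B1–B2, B1–B3, B3–B4, B1–B5, B5–B6, B1–B7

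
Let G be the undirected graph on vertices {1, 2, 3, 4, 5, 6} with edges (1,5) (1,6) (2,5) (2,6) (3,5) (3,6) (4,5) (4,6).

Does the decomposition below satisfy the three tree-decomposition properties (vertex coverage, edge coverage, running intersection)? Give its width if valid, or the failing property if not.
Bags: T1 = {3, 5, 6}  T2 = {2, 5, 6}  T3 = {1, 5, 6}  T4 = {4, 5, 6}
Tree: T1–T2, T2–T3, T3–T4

Yes; width 2.

Checking the three conditions: (i) the bags cover all of {1, 2, 3, 4, 5, 6}; (ii) for each edge, some bag contains both endpoints; (iii) the bags containing any fixed vertex form a subtree. All hold, so the decomposition is valid with width 3 − 1 = 2.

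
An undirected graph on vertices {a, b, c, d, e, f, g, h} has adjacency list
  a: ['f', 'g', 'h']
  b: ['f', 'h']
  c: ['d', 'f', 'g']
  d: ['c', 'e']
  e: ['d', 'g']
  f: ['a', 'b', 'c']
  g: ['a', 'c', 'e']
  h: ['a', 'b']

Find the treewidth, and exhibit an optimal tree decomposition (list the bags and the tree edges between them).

Treewidth 2.
One optimal decomposition is:
Bags: B1 = {d, e, g}  B2 = {c, d, g}  B3 = {a, c, g}  B4 = {a, c, f}  B5 = {a, f, h}  B6 = {b, f, h}
Tree: B1–B2, B2–B3, B3–B4, B4–B5, B5–B6

Every bag has size at most 3, so the width is 3 − 1 = 2 and tw(G) ≤ 2. The edges e–d–c–g–e form a cycle, so G is not a tree and its treewidth is at least 2. Therefore the treewidth is 2.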